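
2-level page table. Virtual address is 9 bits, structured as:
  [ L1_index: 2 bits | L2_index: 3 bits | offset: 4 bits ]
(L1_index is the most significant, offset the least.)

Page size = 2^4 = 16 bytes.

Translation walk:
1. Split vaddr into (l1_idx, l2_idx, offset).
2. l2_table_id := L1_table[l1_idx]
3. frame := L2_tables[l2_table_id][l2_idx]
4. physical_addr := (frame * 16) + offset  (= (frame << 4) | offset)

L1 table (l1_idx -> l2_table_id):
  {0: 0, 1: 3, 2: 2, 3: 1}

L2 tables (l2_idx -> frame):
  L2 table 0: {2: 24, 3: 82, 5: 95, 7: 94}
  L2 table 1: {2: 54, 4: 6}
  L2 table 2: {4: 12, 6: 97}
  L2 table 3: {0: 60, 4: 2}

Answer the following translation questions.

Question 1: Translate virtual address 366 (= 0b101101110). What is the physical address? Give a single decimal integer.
vaddr = 366 = 0b101101110
Split: l1_idx=2, l2_idx=6, offset=14
L1[2] = 2
L2[2][6] = 97
paddr = 97 * 16 + 14 = 1566

Answer: 1566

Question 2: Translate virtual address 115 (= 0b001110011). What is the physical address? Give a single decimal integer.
vaddr = 115 = 0b001110011
Split: l1_idx=0, l2_idx=7, offset=3
L1[0] = 0
L2[0][7] = 94
paddr = 94 * 16 + 3 = 1507

Answer: 1507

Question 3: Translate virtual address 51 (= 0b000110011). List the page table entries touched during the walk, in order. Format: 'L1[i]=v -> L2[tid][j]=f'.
Answer: L1[0]=0 -> L2[0][3]=82

Derivation:
vaddr = 51 = 0b000110011
Split: l1_idx=0, l2_idx=3, offset=3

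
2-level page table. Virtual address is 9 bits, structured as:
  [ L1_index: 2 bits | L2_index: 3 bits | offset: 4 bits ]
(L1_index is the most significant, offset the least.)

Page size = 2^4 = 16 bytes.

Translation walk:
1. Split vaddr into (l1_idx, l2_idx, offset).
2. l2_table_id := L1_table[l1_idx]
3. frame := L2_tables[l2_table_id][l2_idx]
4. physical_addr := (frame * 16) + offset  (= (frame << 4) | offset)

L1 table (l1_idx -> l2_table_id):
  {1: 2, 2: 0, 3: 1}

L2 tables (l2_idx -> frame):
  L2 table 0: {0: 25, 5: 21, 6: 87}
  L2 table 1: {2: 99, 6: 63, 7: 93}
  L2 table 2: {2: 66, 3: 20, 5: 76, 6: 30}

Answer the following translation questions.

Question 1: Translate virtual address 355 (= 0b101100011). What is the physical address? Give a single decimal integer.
Answer: 1395

Derivation:
vaddr = 355 = 0b101100011
Split: l1_idx=2, l2_idx=6, offset=3
L1[2] = 0
L2[0][6] = 87
paddr = 87 * 16 + 3 = 1395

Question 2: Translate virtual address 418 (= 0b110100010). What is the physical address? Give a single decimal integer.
Answer: 1586

Derivation:
vaddr = 418 = 0b110100010
Split: l1_idx=3, l2_idx=2, offset=2
L1[3] = 1
L2[1][2] = 99
paddr = 99 * 16 + 2 = 1586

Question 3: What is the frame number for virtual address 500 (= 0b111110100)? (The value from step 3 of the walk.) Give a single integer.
vaddr = 500: l1_idx=3, l2_idx=7
L1[3] = 1; L2[1][7] = 93

Answer: 93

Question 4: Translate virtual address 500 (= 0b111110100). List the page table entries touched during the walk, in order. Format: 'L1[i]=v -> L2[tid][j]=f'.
vaddr = 500 = 0b111110100
Split: l1_idx=3, l2_idx=7, offset=4

Answer: L1[3]=1 -> L2[1][7]=93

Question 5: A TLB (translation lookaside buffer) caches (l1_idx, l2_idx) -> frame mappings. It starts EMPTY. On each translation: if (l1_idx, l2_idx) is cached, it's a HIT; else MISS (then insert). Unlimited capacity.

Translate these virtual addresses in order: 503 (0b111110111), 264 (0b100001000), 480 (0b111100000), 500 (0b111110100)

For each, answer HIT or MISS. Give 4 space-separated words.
Answer: MISS MISS MISS HIT

Derivation:
vaddr=503: (3,7) not in TLB -> MISS, insert
vaddr=264: (2,0) not in TLB -> MISS, insert
vaddr=480: (3,6) not in TLB -> MISS, insert
vaddr=500: (3,7) in TLB -> HIT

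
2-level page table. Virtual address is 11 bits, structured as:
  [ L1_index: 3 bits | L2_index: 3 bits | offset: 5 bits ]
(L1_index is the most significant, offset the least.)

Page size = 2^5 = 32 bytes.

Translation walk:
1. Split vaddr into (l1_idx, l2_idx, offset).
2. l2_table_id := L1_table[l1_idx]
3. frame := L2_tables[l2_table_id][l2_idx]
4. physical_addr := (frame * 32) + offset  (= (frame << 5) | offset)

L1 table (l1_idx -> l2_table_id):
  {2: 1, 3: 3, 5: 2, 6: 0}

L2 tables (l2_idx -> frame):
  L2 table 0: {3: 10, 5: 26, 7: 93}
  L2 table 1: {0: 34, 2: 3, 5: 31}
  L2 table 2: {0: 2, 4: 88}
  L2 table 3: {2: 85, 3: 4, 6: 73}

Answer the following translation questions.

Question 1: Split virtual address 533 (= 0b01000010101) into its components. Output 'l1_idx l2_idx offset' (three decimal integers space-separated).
Answer: 2 0 21

Derivation:
vaddr = 533 = 0b01000010101
  top 3 bits -> l1_idx = 2
  next 3 bits -> l2_idx = 0
  bottom 5 bits -> offset = 21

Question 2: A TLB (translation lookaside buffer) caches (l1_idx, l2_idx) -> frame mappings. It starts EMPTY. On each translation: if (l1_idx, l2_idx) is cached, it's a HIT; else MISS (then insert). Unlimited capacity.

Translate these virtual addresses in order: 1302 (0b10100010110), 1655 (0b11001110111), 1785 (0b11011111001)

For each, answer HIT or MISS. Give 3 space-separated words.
vaddr=1302: (5,0) not in TLB -> MISS, insert
vaddr=1655: (6,3) not in TLB -> MISS, insert
vaddr=1785: (6,7) not in TLB -> MISS, insert

Answer: MISS MISS MISS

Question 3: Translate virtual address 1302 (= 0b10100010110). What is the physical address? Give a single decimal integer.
Answer: 86

Derivation:
vaddr = 1302 = 0b10100010110
Split: l1_idx=5, l2_idx=0, offset=22
L1[5] = 2
L2[2][0] = 2
paddr = 2 * 32 + 22 = 86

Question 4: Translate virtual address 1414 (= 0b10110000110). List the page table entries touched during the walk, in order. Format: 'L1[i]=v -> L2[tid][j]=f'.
Answer: L1[5]=2 -> L2[2][4]=88

Derivation:
vaddr = 1414 = 0b10110000110
Split: l1_idx=5, l2_idx=4, offset=6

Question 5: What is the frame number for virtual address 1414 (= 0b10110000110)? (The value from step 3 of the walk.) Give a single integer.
vaddr = 1414: l1_idx=5, l2_idx=4
L1[5] = 2; L2[2][4] = 88

Answer: 88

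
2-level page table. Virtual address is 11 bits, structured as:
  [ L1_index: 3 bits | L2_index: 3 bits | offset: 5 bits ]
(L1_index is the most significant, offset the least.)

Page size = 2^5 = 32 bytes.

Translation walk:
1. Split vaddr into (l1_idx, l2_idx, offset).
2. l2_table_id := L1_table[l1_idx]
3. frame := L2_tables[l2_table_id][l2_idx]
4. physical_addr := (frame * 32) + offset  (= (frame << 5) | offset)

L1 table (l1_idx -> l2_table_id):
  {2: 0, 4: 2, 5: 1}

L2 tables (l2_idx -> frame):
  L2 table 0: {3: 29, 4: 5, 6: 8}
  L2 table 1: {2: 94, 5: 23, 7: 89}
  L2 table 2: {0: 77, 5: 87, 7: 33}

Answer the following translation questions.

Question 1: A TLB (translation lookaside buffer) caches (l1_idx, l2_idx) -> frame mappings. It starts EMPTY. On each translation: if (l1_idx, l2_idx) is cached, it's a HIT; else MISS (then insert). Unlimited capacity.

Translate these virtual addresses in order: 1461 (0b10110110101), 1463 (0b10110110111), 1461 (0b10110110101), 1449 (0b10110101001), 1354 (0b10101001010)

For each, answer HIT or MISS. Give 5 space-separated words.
Answer: MISS HIT HIT HIT MISS

Derivation:
vaddr=1461: (5,5) not in TLB -> MISS, insert
vaddr=1463: (5,5) in TLB -> HIT
vaddr=1461: (5,5) in TLB -> HIT
vaddr=1449: (5,5) in TLB -> HIT
vaddr=1354: (5,2) not in TLB -> MISS, insert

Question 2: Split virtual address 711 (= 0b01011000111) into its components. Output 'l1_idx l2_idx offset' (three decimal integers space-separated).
vaddr = 711 = 0b01011000111
  top 3 bits -> l1_idx = 2
  next 3 bits -> l2_idx = 6
  bottom 5 bits -> offset = 7

Answer: 2 6 7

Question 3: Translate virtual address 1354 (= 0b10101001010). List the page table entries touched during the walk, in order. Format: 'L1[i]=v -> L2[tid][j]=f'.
Answer: L1[5]=1 -> L2[1][2]=94

Derivation:
vaddr = 1354 = 0b10101001010
Split: l1_idx=5, l2_idx=2, offset=10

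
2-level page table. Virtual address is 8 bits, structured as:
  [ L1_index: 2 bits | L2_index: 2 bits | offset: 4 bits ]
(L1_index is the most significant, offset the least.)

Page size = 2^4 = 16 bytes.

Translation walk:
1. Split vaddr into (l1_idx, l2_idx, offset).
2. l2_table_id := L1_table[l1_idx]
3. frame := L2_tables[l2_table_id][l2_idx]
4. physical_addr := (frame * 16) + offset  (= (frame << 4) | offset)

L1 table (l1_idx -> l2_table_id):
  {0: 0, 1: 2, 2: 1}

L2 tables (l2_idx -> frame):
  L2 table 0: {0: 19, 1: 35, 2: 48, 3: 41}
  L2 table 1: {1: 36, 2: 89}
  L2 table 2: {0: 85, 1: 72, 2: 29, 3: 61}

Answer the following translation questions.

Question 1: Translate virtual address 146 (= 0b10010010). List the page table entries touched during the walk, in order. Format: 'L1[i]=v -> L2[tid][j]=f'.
vaddr = 146 = 0b10010010
Split: l1_idx=2, l2_idx=1, offset=2

Answer: L1[2]=1 -> L2[1][1]=36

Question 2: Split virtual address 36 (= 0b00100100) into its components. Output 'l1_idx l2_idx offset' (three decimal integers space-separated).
Answer: 0 2 4

Derivation:
vaddr = 36 = 0b00100100
  top 2 bits -> l1_idx = 0
  next 2 bits -> l2_idx = 2
  bottom 4 bits -> offset = 4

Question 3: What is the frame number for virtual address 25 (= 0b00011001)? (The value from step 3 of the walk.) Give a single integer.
Answer: 35

Derivation:
vaddr = 25: l1_idx=0, l2_idx=1
L1[0] = 0; L2[0][1] = 35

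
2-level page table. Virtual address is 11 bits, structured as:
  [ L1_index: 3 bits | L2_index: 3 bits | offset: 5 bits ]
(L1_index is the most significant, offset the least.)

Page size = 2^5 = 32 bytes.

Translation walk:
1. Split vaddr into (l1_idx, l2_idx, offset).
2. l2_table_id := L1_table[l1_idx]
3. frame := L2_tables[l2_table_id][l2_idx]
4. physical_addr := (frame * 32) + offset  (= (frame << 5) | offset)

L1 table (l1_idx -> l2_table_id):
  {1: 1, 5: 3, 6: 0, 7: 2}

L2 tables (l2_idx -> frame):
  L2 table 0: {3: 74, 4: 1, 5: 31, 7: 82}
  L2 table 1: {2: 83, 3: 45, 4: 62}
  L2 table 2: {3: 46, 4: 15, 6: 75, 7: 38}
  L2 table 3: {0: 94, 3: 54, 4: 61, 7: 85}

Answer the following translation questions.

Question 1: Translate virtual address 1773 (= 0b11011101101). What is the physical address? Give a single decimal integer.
vaddr = 1773 = 0b11011101101
Split: l1_idx=6, l2_idx=7, offset=13
L1[6] = 0
L2[0][7] = 82
paddr = 82 * 32 + 13 = 2637

Answer: 2637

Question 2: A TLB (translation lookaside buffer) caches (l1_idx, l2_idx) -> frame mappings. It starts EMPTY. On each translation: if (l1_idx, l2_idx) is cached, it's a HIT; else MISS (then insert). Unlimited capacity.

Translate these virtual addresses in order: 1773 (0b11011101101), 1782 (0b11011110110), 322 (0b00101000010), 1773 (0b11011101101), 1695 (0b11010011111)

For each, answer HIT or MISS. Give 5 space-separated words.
Answer: MISS HIT MISS HIT MISS

Derivation:
vaddr=1773: (6,7) not in TLB -> MISS, insert
vaddr=1782: (6,7) in TLB -> HIT
vaddr=322: (1,2) not in TLB -> MISS, insert
vaddr=1773: (6,7) in TLB -> HIT
vaddr=1695: (6,4) not in TLB -> MISS, insert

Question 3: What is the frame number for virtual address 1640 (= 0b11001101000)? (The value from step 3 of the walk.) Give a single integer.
Answer: 74

Derivation:
vaddr = 1640: l1_idx=6, l2_idx=3
L1[6] = 0; L2[0][3] = 74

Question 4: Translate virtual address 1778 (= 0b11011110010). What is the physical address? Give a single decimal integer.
Answer: 2642

Derivation:
vaddr = 1778 = 0b11011110010
Split: l1_idx=6, l2_idx=7, offset=18
L1[6] = 0
L2[0][7] = 82
paddr = 82 * 32 + 18 = 2642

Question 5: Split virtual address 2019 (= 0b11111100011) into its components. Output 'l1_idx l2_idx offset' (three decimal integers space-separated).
Answer: 7 7 3

Derivation:
vaddr = 2019 = 0b11111100011
  top 3 bits -> l1_idx = 7
  next 3 bits -> l2_idx = 7
  bottom 5 bits -> offset = 3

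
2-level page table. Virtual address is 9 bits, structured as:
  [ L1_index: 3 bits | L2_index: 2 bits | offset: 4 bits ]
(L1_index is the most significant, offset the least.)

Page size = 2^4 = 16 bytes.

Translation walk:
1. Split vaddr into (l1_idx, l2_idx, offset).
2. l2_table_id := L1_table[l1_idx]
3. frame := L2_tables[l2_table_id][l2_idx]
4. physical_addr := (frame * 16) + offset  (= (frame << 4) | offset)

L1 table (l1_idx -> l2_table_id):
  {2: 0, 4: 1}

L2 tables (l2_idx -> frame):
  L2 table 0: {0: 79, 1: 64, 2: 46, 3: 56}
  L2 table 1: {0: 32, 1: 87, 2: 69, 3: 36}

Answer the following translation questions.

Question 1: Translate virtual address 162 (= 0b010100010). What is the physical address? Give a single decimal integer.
Answer: 738

Derivation:
vaddr = 162 = 0b010100010
Split: l1_idx=2, l2_idx=2, offset=2
L1[2] = 0
L2[0][2] = 46
paddr = 46 * 16 + 2 = 738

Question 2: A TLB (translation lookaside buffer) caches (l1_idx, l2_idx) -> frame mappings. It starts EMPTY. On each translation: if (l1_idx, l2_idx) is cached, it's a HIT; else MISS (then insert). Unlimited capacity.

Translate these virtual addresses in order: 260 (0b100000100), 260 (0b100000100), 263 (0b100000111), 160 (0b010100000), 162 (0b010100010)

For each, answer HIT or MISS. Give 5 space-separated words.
Answer: MISS HIT HIT MISS HIT

Derivation:
vaddr=260: (4,0) not in TLB -> MISS, insert
vaddr=260: (4,0) in TLB -> HIT
vaddr=263: (4,0) in TLB -> HIT
vaddr=160: (2,2) not in TLB -> MISS, insert
vaddr=162: (2,2) in TLB -> HIT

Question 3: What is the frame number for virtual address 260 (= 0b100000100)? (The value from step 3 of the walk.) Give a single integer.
Answer: 32

Derivation:
vaddr = 260: l1_idx=4, l2_idx=0
L1[4] = 1; L2[1][0] = 32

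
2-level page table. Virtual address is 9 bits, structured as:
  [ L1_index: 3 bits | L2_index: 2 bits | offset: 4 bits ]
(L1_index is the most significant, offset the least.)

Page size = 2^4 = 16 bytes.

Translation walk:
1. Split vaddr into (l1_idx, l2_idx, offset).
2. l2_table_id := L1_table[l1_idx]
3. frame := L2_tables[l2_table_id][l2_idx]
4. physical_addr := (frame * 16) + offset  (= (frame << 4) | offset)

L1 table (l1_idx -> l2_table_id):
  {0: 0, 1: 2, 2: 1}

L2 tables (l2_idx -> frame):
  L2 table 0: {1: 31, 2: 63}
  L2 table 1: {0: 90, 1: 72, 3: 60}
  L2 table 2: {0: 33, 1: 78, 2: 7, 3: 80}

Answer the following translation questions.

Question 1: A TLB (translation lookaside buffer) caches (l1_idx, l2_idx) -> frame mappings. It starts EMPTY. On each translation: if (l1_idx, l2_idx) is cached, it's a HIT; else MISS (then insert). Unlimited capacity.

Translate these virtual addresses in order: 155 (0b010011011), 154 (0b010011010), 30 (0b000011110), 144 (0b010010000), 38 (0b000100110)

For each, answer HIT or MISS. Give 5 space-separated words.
Answer: MISS HIT MISS HIT MISS

Derivation:
vaddr=155: (2,1) not in TLB -> MISS, insert
vaddr=154: (2,1) in TLB -> HIT
vaddr=30: (0,1) not in TLB -> MISS, insert
vaddr=144: (2,1) in TLB -> HIT
vaddr=38: (0,2) not in TLB -> MISS, insert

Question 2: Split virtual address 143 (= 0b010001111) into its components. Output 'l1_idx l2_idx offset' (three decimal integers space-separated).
Answer: 2 0 15

Derivation:
vaddr = 143 = 0b010001111
  top 3 bits -> l1_idx = 2
  next 2 bits -> l2_idx = 0
  bottom 4 bits -> offset = 15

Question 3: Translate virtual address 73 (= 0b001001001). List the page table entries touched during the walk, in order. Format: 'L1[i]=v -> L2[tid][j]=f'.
vaddr = 73 = 0b001001001
Split: l1_idx=1, l2_idx=0, offset=9

Answer: L1[1]=2 -> L2[2][0]=33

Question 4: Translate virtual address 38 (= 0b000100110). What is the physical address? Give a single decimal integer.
vaddr = 38 = 0b000100110
Split: l1_idx=0, l2_idx=2, offset=6
L1[0] = 0
L2[0][2] = 63
paddr = 63 * 16 + 6 = 1014

Answer: 1014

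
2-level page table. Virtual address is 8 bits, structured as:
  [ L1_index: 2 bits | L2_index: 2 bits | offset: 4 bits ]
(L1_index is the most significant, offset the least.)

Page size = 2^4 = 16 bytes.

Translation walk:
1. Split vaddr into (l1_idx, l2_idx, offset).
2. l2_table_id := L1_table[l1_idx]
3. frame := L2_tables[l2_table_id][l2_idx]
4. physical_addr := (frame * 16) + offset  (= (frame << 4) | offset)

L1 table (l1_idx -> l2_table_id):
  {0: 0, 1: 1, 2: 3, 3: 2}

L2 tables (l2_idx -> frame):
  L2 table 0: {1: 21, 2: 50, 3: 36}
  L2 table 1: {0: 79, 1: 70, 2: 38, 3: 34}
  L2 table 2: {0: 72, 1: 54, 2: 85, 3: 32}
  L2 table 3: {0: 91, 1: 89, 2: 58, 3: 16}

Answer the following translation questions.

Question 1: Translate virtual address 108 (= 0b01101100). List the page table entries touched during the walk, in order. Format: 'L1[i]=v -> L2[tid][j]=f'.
vaddr = 108 = 0b01101100
Split: l1_idx=1, l2_idx=2, offset=12

Answer: L1[1]=1 -> L2[1][2]=38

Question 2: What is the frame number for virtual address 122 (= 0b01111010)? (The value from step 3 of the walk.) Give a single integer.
vaddr = 122: l1_idx=1, l2_idx=3
L1[1] = 1; L2[1][3] = 34

Answer: 34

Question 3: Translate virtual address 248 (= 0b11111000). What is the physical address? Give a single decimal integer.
vaddr = 248 = 0b11111000
Split: l1_idx=3, l2_idx=3, offset=8
L1[3] = 2
L2[2][3] = 32
paddr = 32 * 16 + 8 = 520

Answer: 520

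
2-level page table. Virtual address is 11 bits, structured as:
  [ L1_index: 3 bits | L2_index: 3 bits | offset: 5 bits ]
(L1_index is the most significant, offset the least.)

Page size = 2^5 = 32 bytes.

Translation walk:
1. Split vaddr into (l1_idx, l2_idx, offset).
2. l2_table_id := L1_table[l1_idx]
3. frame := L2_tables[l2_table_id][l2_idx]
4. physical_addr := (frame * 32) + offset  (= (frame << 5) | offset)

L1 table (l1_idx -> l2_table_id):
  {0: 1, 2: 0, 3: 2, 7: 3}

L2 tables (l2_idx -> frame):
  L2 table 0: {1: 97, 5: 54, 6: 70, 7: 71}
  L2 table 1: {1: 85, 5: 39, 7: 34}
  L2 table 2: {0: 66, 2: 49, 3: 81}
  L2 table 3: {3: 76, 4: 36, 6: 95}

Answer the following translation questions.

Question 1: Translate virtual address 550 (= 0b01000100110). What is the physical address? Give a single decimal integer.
Answer: 3110

Derivation:
vaddr = 550 = 0b01000100110
Split: l1_idx=2, l2_idx=1, offset=6
L1[2] = 0
L2[0][1] = 97
paddr = 97 * 32 + 6 = 3110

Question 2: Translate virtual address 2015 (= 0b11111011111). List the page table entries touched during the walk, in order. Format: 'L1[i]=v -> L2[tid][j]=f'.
vaddr = 2015 = 0b11111011111
Split: l1_idx=7, l2_idx=6, offset=31

Answer: L1[7]=3 -> L2[3][6]=95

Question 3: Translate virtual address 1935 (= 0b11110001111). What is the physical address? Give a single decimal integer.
Answer: 1167

Derivation:
vaddr = 1935 = 0b11110001111
Split: l1_idx=7, l2_idx=4, offset=15
L1[7] = 3
L2[3][4] = 36
paddr = 36 * 32 + 15 = 1167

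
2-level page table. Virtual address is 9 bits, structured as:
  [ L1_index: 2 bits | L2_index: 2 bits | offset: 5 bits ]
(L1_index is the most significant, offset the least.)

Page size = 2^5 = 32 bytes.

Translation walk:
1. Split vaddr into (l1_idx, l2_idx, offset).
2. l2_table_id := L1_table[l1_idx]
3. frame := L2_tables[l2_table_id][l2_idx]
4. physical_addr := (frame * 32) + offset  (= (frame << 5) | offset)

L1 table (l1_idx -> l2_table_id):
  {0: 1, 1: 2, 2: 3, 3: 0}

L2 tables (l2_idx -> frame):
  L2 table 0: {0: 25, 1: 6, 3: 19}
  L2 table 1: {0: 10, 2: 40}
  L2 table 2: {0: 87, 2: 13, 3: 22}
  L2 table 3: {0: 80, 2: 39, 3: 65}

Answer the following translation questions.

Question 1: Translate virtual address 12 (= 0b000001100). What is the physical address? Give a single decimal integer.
Answer: 332

Derivation:
vaddr = 12 = 0b000001100
Split: l1_idx=0, l2_idx=0, offset=12
L1[0] = 1
L2[1][0] = 10
paddr = 10 * 32 + 12 = 332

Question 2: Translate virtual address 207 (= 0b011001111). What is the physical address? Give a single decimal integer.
vaddr = 207 = 0b011001111
Split: l1_idx=1, l2_idx=2, offset=15
L1[1] = 2
L2[2][2] = 13
paddr = 13 * 32 + 15 = 431

Answer: 431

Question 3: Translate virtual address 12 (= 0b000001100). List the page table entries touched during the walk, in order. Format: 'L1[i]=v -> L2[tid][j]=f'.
Answer: L1[0]=1 -> L2[1][0]=10

Derivation:
vaddr = 12 = 0b000001100
Split: l1_idx=0, l2_idx=0, offset=12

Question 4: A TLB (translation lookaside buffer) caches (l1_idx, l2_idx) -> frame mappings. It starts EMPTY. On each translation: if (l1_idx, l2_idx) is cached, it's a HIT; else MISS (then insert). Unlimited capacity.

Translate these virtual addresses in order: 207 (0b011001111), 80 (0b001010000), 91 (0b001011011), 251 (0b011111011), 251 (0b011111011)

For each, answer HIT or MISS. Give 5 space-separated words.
Answer: MISS MISS HIT MISS HIT

Derivation:
vaddr=207: (1,2) not in TLB -> MISS, insert
vaddr=80: (0,2) not in TLB -> MISS, insert
vaddr=91: (0,2) in TLB -> HIT
vaddr=251: (1,3) not in TLB -> MISS, insert
vaddr=251: (1,3) in TLB -> HIT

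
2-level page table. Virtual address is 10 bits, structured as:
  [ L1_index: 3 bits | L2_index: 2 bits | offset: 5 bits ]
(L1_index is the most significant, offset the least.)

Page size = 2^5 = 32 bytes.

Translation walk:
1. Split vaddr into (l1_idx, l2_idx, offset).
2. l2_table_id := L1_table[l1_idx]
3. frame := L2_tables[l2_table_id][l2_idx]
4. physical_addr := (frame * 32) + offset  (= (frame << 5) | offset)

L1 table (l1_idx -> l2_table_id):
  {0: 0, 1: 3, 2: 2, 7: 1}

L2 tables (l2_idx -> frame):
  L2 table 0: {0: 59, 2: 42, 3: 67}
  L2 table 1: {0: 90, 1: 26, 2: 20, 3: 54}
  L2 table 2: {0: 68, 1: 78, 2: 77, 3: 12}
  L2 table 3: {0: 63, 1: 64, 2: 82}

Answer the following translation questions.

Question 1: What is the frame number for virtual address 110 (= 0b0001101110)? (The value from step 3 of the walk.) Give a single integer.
Answer: 67

Derivation:
vaddr = 110: l1_idx=0, l2_idx=3
L1[0] = 0; L2[0][3] = 67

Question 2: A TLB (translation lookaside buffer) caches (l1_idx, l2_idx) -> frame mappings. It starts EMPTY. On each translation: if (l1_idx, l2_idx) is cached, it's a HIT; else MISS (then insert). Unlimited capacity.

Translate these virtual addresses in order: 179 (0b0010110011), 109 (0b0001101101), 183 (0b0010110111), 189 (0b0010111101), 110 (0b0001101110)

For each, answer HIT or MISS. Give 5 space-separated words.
vaddr=179: (1,1) not in TLB -> MISS, insert
vaddr=109: (0,3) not in TLB -> MISS, insert
vaddr=183: (1,1) in TLB -> HIT
vaddr=189: (1,1) in TLB -> HIT
vaddr=110: (0,3) in TLB -> HIT

Answer: MISS MISS HIT HIT HIT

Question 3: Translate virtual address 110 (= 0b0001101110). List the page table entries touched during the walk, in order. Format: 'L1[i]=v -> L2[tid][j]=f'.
vaddr = 110 = 0b0001101110
Split: l1_idx=0, l2_idx=3, offset=14

Answer: L1[0]=0 -> L2[0][3]=67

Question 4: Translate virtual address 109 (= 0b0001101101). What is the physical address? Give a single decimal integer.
Answer: 2157

Derivation:
vaddr = 109 = 0b0001101101
Split: l1_idx=0, l2_idx=3, offset=13
L1[0] = 0
L2[0][3] = 67
paddr = 67 * 32 + 13 = 2157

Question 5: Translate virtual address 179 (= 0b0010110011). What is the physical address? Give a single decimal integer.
Answer: 2067

Derivation:
vaddr = 179 = 0b0010110011
Split: l1_idx=1, l2_idx=1, offset=19
L1[1] = 3
L2[3][1] = 64
paddr = 64 * 32 + 19 = 2067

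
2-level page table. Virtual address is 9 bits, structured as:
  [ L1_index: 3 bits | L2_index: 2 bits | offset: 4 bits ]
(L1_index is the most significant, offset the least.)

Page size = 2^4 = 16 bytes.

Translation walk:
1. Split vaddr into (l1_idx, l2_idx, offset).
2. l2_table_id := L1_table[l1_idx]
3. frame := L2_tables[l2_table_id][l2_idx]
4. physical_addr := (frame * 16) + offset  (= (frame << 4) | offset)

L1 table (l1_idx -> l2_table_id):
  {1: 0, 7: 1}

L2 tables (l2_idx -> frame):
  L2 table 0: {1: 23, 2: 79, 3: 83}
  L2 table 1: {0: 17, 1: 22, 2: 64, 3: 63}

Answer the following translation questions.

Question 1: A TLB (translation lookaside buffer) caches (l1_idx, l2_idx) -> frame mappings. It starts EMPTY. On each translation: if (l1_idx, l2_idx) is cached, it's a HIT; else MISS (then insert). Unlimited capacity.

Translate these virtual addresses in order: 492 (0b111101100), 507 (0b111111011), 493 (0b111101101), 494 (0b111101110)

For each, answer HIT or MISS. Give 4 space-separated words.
vaddr=492: (7,2) not in TLB -> MISS, insert
vaddr=507: (7,3) not in TLB -> MISS, insert
vaddr=493: (7,2) in TLB -> HIT
vaddr=494: (7,2) in TLB -> HIT

Answer: MISS MISS HIT HIT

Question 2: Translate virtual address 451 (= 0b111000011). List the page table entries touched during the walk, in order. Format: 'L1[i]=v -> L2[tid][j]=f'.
Answer: L1[7]=1 -> L2[1][0]=17

Derivation:
vaddr = 451 = 0b111000011
Split: l1_idx=7, l2_idx=0, offset=3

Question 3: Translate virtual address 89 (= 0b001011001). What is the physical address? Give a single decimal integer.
Answer: 377

Derivation:
vaddr = 89 = 0b001011001
Split: l1_idx=1, l2_idx=1, offset=9
L1[1] = 0
L2[0][1] = 23
paddr = 23 * 16 + 9 = 377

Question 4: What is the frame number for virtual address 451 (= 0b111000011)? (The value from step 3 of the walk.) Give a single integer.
vaddr = 451: l1_idx=7, l2_idx=0
L1[7] = 1; L2[1][0] = 17

Answer: 17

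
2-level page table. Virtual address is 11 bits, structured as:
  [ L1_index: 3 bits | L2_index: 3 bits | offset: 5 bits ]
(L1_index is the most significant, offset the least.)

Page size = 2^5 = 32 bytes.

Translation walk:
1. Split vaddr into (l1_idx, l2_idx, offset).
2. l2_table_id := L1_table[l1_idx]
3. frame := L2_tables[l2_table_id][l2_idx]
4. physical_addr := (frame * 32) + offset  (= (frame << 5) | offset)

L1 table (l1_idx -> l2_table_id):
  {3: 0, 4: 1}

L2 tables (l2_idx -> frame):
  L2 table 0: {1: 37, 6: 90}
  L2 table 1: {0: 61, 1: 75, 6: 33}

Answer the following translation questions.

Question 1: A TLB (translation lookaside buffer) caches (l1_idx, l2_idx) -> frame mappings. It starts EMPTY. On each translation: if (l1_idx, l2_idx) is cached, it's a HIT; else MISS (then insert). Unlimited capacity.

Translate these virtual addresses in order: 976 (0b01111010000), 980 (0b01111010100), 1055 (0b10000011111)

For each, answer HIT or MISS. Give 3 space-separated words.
Answer: MISS HIT MISS

Derivation:
vaddr=976: (3,6) not in TLB -> MISS, insert
vaddr=980: (3,6) in TLB -> HIT
vaddr=1055: (4,0) not in TLB -> MISS, insert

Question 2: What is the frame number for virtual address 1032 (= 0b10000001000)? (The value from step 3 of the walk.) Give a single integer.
vaddr = 1032: l1_idx=4, l2_idx=0
L1[4] = 1; L2[1][0] = 61

Answer: 61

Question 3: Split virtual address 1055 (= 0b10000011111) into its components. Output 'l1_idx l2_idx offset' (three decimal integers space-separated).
Answer: 4 0 31

Derivation:
vaddr = 1055 = 0b10000011111
  top 3 bits -> l1_idx = 4
  next 3 bits -> l2_idx = 0
  bottom 5 bits -> offset = 31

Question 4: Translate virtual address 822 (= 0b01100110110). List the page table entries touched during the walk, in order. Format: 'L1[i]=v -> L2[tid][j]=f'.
vaddr = 822 = 0b01100110110
Split: l1_idx=3, l2_idx=1, offset=22

Answer: L1[3]=0 -> L2[0][1]=37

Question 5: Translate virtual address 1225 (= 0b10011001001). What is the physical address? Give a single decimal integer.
Answer: 1065

Derivation:
vaddr = 1225 = 0b10011001001
Split: l1_idx=4, l2_idx=6, offset=9
L1[4] = 1
L2[1][6] = 33
paddr = 33 * 32 + 9 = 1065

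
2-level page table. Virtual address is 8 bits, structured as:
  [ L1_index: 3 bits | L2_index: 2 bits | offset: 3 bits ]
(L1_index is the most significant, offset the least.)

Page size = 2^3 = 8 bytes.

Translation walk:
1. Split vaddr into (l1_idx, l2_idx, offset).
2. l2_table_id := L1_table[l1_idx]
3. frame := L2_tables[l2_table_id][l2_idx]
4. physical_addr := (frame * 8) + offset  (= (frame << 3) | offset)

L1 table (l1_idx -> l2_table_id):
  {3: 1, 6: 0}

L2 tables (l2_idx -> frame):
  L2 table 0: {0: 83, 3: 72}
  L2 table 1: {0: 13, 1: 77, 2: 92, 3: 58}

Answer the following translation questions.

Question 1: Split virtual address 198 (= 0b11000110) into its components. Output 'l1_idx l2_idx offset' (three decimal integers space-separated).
vaddr = 198 = 0b11000110
  top 3 bits -> l1_idx = 6
  next 2 bits -> l2_idx = 0
  bottom 3 bits -> offset = 6

Answer: 6 0 6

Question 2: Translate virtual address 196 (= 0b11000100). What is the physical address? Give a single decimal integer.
vaddr = 196 = 0b11000100
Split: l1_idx=6, l2_idx=0, offset=4
L1[6] = 0
L2[0][0] = 83
paddr = 83 * 8 + 4 = 668

Answer: 668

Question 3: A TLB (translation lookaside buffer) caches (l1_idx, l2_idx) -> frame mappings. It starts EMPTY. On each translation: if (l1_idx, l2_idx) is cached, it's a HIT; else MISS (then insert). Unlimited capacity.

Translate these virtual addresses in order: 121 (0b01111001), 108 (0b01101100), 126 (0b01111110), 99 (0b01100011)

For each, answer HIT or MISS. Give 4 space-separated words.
vaddr=121: (3,3) not in TLB -> MISS, insert
vaddr=108: (3,1) not in TLB -> MISS, insert
vaddr=126: (3,3) in TLB -> HIT
vaddr=99: (3,0) not in TLB -> MISS, insert

Answer: MISS MISS HIT MISS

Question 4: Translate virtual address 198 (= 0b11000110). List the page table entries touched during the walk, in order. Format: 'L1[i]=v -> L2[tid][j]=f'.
vaddr = 198 = 0b11000110
Split: l1_idx=6, l2_idx=0, offset=6

Answer: L1[6]=0 -> L2[0][0]=83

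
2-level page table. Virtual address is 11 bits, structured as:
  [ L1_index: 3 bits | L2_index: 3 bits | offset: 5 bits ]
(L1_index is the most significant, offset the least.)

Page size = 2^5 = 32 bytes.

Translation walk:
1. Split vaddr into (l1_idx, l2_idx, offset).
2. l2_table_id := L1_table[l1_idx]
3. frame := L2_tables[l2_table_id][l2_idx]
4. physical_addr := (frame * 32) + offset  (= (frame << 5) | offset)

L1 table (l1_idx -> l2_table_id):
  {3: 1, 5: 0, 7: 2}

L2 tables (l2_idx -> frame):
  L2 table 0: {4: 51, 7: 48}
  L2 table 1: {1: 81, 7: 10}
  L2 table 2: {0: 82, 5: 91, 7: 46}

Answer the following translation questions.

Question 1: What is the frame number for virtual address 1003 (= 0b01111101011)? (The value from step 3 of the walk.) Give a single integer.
vaddr = 1003: l1_idx=3, l2_idx=7
L1[3] = 1; L2[1][7] = 10

Answer: 10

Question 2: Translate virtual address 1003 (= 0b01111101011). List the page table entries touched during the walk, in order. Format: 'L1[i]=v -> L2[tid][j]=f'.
Answer: L1[3]=1 -> L2[1][7]=10

Derivation:
vaddr = 1003 = 0b01111101011
Split: l1_idx=3, l2_idx=7, offset=11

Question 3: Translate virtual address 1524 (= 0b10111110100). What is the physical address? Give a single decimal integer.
Answer: 1556

Derivation:
vaddr = 1524 = 0b10111110100
Split: l1_idx=5, l2_idx=7, offset=20
L1[5] = 0
L2[0][7] = 48
paddr = 48 * 32 + 20 = 1556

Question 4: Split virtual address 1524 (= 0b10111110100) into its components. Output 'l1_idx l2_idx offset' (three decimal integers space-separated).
vaddr = 1524 = 0b10111110100
  top 3 bits -> l1_idx = 5
  next 3 bits -> l2_idx = 7
  bottom 5 bits -> offset = 20

Answer: 5 7 20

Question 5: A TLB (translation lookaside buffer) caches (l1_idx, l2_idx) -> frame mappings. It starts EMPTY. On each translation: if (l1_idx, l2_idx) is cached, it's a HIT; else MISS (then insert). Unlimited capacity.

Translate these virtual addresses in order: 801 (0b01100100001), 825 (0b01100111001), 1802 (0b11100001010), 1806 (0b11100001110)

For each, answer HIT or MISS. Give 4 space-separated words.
Answer: MISS HIT MISS HIT

Derivation:
vaddr=801: (3,1) not in TLB -> MISS, insert
vaddr=825: (3,1) in TLB -> HIT
vaddr=1802: (7,0) not in TLB -> MISS, insert
vaddr=1806: (7,0) in TLB -> HIT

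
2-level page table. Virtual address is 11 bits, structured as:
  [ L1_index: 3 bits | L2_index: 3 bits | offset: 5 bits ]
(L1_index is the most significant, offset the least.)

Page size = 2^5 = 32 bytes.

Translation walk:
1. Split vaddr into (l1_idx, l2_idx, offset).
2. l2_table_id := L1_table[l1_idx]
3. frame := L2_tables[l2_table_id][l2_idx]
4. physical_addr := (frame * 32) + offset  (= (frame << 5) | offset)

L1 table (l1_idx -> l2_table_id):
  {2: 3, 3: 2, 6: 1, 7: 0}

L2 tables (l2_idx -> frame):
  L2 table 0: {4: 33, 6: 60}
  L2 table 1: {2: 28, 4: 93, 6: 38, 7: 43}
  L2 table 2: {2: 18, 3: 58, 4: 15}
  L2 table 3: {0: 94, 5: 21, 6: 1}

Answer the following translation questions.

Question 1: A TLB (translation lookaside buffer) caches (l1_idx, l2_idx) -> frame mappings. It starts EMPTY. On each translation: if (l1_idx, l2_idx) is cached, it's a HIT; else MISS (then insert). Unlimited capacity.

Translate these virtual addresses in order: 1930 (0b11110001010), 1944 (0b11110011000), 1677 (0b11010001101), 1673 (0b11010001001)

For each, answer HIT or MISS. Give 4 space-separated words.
Answer: MISS HIT MISS HIT

Derivation:
vaddr=1930: (7,4) not in TLB -> MISS, insert
vaddr=1944: (7,4) in TLB -> HIT
vaddr=1677: (6,4) not in TLB -> MISS, insert
vaddr=1673: (6,4) in TLB -> HIT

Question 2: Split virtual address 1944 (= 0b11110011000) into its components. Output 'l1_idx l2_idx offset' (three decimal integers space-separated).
Answer: 7 4 24

Derivation:
vaddr = 1944 = 0b11110011000
  top 3 bits -> l1_idx = 7
  next 3 bits -> l2_idx = 4
  bottom 5 bits -> offset = 24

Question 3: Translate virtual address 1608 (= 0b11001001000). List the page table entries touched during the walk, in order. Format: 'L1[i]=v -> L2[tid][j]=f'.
vaddr = 1608 = 0b11001001000
Split: l1_idx=6, l2_idx=2, offset=8

Answer: L1[6]=1 -> L2[1][2]=28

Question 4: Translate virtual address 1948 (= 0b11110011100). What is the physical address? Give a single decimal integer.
Answer: 1084

Derivation:
vaddr = 1948 = 0b11110011100
Split: l1_idx=7, l2_idx=4, offset=28
L1[7] = 0
L2[0][4] = 33
paddr = 33 * 32 + 28 = 1084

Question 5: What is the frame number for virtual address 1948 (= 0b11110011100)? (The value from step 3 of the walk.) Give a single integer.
Answer: 33

Derivation:
vaddr = 1948: l1_idx=7, l2_idx=4
L1[7] = 0; L2[0][4] = 33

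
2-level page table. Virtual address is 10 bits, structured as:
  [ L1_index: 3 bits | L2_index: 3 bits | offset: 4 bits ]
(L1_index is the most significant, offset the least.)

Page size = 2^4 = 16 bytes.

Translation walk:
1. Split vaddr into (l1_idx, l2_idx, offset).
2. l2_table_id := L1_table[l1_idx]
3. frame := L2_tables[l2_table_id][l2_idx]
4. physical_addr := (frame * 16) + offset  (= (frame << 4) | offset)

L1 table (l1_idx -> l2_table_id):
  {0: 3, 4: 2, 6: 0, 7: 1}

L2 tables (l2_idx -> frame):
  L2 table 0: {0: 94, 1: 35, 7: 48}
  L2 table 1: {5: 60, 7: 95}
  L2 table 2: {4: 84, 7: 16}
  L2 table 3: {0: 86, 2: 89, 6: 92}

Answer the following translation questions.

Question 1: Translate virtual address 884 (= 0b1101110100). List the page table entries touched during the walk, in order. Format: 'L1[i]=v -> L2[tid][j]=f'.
vaddr = 884 = 0b1101110100
Split: l1_idx=6, l2_idx=7, offset=4

Answer: L1[6]=0 -> L2[0][7]=48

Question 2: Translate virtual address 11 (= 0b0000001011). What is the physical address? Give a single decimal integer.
vaddr = 11 = 0b0000001011
Split: l1_idx=0, l2_idx=0, offset=11
L1[0] = 3
L2[3][0] = 86
paddr = 86 * 16 + 11 = 1387

Answer: 1387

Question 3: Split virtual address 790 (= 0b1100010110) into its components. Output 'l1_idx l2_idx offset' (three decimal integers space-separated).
vaddr = 790 = 0b1100010110
  top 3 bits -> l1_idx = 6
  next 3 bits -> l2_idx = 1
  bottom 4 bits -> offset = 6

Answer: 6 1 6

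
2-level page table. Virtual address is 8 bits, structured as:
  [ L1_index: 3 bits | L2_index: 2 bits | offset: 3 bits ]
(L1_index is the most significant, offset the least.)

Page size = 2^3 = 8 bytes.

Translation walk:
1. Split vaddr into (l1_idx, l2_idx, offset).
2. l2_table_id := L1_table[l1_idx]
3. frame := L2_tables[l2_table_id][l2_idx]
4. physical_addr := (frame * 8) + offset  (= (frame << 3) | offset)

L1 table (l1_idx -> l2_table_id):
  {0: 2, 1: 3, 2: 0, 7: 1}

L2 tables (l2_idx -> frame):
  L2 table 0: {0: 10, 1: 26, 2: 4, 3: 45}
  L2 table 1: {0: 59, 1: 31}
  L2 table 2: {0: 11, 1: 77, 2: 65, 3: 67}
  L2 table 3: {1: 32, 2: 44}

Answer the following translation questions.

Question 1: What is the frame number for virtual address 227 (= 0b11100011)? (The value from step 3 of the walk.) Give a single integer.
Answer: 59

Derivation:
vaddr = 227: l1_idx=7, l2_idx=0
L1[7] = 1; L2[1][0] = 59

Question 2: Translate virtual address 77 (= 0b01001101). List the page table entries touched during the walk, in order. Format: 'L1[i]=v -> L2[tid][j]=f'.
vaddr = 77 = 0b01001101
Split: l1_idx=2, l2_idx=1, offset=5

Answer: L1[2]=0 -> L2[0][1]=26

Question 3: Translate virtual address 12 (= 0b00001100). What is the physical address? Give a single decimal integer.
vaddr = 12 = 0b00001100
Split: l1_idx=0, l2_idx=1, offset=4
L1[0] = 2
L2[2][1] = 77
paddr = 77 * 8 + 4 = 620

Answer: 620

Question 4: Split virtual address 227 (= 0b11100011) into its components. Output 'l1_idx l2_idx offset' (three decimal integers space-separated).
vaddr = 227 = 0b11100011
  top 3 bits -> l1_idx = 7
  next 2 bits -> l2_idx = 0
  bottom 3 bits -> offset = 3

Answer: 7 0 3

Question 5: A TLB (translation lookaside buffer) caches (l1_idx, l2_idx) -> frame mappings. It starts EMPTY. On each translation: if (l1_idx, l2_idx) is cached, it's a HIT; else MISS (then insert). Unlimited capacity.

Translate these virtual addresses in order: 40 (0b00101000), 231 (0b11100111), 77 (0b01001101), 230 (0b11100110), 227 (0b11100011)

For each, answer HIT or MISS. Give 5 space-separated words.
vaddr=40: (1,1) not in TLB -> MISS, insert
vaddr=231: (7,0) not in TLB -> MISS, insert
vaddr=77: (2,1) not in TLB -> MISS, insert
vaddr=230: (7,0) in TLB -> HIT
vaddr=227: (7,0) in TLB -> HIT

Answer: MISS MISS MISS HIT HIT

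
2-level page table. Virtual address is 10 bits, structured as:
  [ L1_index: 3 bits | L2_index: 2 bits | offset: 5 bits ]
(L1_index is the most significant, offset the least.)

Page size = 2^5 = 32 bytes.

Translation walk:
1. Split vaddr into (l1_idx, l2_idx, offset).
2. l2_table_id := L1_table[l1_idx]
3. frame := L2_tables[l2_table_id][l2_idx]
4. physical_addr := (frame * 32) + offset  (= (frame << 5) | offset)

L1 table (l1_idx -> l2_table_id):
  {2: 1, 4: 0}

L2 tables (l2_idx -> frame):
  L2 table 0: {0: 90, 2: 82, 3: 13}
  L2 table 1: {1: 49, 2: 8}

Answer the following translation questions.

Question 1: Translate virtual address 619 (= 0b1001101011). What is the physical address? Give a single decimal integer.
Answer: 427

Derivation:
vaddr = 619 = 0b1001101011
Split: l1_idx=4, l2_idx=3, offset=11
L1[4] = 0
L2[0][3] = 13
paddr = 13 * 32 + 11 = 427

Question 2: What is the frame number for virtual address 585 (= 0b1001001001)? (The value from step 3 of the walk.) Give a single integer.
Answer: 82

Derivation:
vaddr = 585: l1_idx=4, l2_idx=2
L1[4] = 0; L2[0][2] = 82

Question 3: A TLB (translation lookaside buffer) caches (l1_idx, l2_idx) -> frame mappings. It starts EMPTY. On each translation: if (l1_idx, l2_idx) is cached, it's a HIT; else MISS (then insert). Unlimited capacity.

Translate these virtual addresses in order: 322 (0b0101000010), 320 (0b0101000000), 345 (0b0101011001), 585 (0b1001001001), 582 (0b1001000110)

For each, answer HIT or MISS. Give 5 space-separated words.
Answer: MISS HIT HIT MISS HIT

Derivation:
vaddr=322: (2,2) not in TLB -> MISS, insert
vaddr=320: (2,2) in TLB -> HIT
vaddr=345: (2,2) in TLB -> HIT
vaddr=585: (4,2) not in TLB -> MISS, insert
vaddr=582: (4,2) in TLB -> HIT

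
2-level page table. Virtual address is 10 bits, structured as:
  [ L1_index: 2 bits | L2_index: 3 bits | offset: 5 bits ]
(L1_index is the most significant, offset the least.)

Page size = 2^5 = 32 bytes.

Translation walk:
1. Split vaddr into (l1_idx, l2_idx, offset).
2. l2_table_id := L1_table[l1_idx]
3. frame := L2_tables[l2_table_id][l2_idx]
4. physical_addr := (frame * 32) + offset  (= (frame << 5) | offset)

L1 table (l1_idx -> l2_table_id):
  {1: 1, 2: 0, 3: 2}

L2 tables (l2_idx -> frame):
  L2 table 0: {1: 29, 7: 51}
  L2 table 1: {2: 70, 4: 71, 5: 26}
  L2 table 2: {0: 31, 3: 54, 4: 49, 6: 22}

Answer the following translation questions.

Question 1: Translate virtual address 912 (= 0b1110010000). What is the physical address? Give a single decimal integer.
vaddr = 912 = 0b1110010000
Split: l1_idx=3, l2_idx=4, offset=16
L1[3] = 2
L2[2][4] = 49
paddr = 49 * 32 + 16 = 1584

Answer: 1584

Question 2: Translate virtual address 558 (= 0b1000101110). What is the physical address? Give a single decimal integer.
vaddr = 558 = 0b1000101110
Split: l1_idx=2, l2_idx=1, offset=14
L1[2] = 0
L2[0][1] = 29
paddr = 29 * 32 + 14 = 942

Answer: 942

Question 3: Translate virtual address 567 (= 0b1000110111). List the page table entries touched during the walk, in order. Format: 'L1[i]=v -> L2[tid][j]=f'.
Answer: L1[2]=0 -> L2[0][1]=29

Derivation:
vaddr = 567 = 0b1000110111
Split: l1_idx=2, l2_idx=1, offset=23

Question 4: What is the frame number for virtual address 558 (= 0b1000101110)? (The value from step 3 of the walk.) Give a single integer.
Answer: 29

Derivation:
vaddr = 558: l1_idx=2, l2_idx=1
L1[2] = 0; L2[0][1] = 29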